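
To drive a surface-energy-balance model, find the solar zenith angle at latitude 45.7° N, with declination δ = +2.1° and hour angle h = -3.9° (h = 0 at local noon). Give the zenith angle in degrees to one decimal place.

θ_z = 43.7°

cos θ_z = sin φ sin δ + cos φ cos δ cos h = 0.026226 + 0.696330 = 0.722556.
θ_z = arccos(0.722556) = 43.7°.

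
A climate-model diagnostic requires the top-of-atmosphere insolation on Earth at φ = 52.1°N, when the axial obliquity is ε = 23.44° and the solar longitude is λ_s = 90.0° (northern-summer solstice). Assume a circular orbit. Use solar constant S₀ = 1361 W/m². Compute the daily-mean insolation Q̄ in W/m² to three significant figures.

Solar declination: sin δ = sin ε · sin λ_s = sin 23.44° × sin 90.0° = 0.39779, so δ = +23.440°.
cos H₀ = −tan(+52.1°) tan(+23.440°) = -0.5569, H₀ = 2.1615 rad.
Bracket: H₀ sin φ sin δ + cos φ cos δ sin H₀ = 2.1615×0.78908×0.39779 + 0.61429×0.91748×0.83055 = 0.678469 + 0.468097 = 1.146566.
Q̄ = (S₀/π) × [bracket] = (1361/π) × 1.146566 = 496.7 W/m².

Q̄ ≈ 497 W/m²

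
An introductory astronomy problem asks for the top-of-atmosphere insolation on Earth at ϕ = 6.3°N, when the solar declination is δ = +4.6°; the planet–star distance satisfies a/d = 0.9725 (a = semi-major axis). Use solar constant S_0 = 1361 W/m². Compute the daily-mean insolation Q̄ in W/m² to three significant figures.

cos h₀ = −tan(+6.3°) tan(+4.600°) = -0.0089, h₀ = 1.5797 rad.
Bracket: h₀ sin ϕ sin δ + cos ϕ cos δ sin h₀ = 1.5797×0.10973×0.08020 + 0.99396×0.99678×0.99996 = 0.013902 + 0.990720 = 1.004622.
Inverse-square distance factor (a/d)² = 0.9725² = 0.945756.
Q̄ = (S_0/π) × 0.945756 × [bracket] = (1361/π) × 0.945756 × 1.004622 = 411.6 W/m².

Q̄ ≈ 412 W/m²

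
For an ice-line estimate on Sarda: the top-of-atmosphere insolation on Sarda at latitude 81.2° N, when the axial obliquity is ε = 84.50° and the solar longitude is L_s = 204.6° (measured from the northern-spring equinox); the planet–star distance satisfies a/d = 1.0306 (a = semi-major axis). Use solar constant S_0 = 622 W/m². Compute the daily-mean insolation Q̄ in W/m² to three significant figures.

Solar declination: sin δ = sin ε · sin L_s = sin 84.50° × sin 204.6° = -0.41436, so δ = -24.479°.
cos h₀ = −tan(+81.2°) tan(-24.479°) = 2.9410 ≥ 1 ⇒ polar night, h₀ = 0 and Q̄ = 0.
Inverse-square distance factor (a/d)² = 1.0306² = 1.062136.

Q̄ ≈ 0.00 W/m²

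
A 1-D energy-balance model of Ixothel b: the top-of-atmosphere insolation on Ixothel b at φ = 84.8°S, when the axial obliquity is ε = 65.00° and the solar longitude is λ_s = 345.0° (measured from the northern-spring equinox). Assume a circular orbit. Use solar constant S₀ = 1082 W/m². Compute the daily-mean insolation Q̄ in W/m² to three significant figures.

Q̄ ≈ 253 W/m²

Solar declination: sin δ = sin ε · sin λ_s = sin 65.00° × sin 345.0° = -0.23457, so δ = -13.566°.
cos H₀ = −tan(-84.8°) tan(-13.566°) = -2.6515 ≤ −1 ⇒ polar day, H₀ = π.
Bracket: H₀ sin φ sin δ + cos φ cos δ sin H₀ = 3.1416×-0.99588×-0.23457 + 0.09063×0.97210×0.00000 = 0.733889 + 0.000000 = 0.733889.
Q̄ = (S₀/π) × [bracket] = (1082/π) × 0.733889 = 252.8 W/m².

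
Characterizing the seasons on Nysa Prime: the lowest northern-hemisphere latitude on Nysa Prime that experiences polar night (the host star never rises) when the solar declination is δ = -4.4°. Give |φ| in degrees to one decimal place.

Polar night requires cos H₀ = −tan φ tan δ ≥ 1, i.e. tan φ tan δ ≤ −1.
The boundary is |tan φ| · |tan δ| = 1, so |φ| = 90° − |δ| = 90° − 4.4° = 85.6° in the northern hemisphere.

|φ| = 85.6°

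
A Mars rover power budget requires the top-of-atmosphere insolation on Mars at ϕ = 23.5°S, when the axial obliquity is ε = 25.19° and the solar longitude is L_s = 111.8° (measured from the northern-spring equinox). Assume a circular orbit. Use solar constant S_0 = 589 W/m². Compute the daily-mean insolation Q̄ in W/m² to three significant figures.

Q̄ ≈ 114 W/m²

Solar declination: sin δ = sin ε · sin L_s = sin 25.19° × sin 111.8° = 0.39518, so δ = +23.277°.
cos h₀ = −tan(-23.5°) tan(+23.277°) = 0.1871, h₀ = 1.3826 rad.
Bracket: h₀ sin ϕ sin δ + cos ϕ cos δ sin h₀ = 1.3826×-0.39875×0.39518 + 0.91706×0.91860×0.98235 = -0.217867 + 0.827543 = 0.609676.
Q̄ = (S_0/π) × [bracket] = (589/π) × 0.609676 = 114.3 W/m².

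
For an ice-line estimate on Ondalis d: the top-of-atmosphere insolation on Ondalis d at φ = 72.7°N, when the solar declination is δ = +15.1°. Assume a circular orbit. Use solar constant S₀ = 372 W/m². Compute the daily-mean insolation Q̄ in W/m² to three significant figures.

cos H₀ = −tan(+72.7°) tan(+15.100°) = -0.8663, H₀ = 2.6185 rad.
Bracket: H₀ sin φ sin δ + cos φ cos δ sin H₀ = 2.6185×0.95476×0.26050 + 0.29737×0.96547×0.49953 = 0.651260 + 0.143416 = 0.794676.
Q̄ = (S₀/π) × [bracket] = (372/π) × 0.794676 = 94.10 W/m².

Q̄ ≈ 94.1 W/m²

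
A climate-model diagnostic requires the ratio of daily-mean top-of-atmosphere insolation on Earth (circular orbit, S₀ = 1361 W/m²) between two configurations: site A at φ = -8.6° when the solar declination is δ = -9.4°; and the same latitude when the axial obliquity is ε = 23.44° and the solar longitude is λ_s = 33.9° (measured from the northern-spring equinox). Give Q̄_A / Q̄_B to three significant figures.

— Configuration A (φ=-8.6°):
cos H₀ = −tan(-8.6°) tan(-9.400°) = -0.0250, H₀ = 1.5958 rad.
Bracket: H₀ sin φ sin δ + cos φ cos δ sin H₀ = 1.5958×-0.14954×-0.16333 + 0.98876×0.98657×0.99969 = 0.038976 + 0.975179 = 1.014155.
Q̄ = (S₀/π) × [bracket] = (1361/π) × 1.014155 = 439.35 W/m².
— Configuration B (φ=-8.6°):
Solar declination: sin δ = sin ε · sin λ_s = sin 23.44° × sin 33.9° = 0.22186, so δ = +12.819°.
cos H₀ = −tan(-8.6°) tan(+12.819°) = 0.0344, H₀ = 1.5364 rad.
Bracket: H₀ sin φ sin δ + cos φ cos δ sin H₀ = 1.5364×-0.14954×0.22186 + 0.98876×0.97508×0.99941 = -0.050973 + 0.963551 = 0.912578.
Q̄ = (S₀/π) × [bracket] = (1361/π) × 0.912578 = 395.35 W/m².
Ratio Q̄_A / Q̄_B = 439.35 / 395.35 = 1.111.

Q̄_A / Q̄_B ≈ 1.11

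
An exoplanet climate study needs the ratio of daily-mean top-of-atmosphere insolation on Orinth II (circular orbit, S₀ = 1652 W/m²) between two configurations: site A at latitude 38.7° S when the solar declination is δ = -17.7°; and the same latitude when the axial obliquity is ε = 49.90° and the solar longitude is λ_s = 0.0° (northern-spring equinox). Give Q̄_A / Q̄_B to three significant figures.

— Configuration A (φ=-38.7°):
cos H₀ = −tan(-38.7°) tan(-17.700°) = -0.2557, H₀ = 1.8293 rad.
Bracket: H₀ sin φ sin δ + cos φ cos δ sin H₀ = 1.8293×-0.62524×-0.30403 + 0.78043×0.95266×0.96676 = 0.347735 + 0.718771 = 1.066506.
Q̄ = (S₀/π) × [bracket] = (1652/π) × 1.066506 = 560.82 W/m².
— Configuration B (φ=-38.7°):
Solar declination: sin δ = sin ε · sin λ_s = sin 49.90° × sin 0.0° = 0.00000, so δ = +0.000°.
cos H₀ = −tan(-38.7°) tan(+0.000°) = 0.0000, H₀ = 1.5708 rad.
Bracket: H₀ sin φ sin δ + cos φ cos δ sin H₀ = 1.5708×-0.62524×0.00000 + 0.78043×1.00000×1.00000 = -0.000000 + 0.780430 = 0.780430.
Q̄ = (S₀/π) × [bracket] = (1652/π) × 0.780430 = 410.39 W/m².
Ratio Q̄_A / Q̄_B = 560.82 / 410.39 = 1.367.

Q̄_A / Q̄_B ≈ 1.37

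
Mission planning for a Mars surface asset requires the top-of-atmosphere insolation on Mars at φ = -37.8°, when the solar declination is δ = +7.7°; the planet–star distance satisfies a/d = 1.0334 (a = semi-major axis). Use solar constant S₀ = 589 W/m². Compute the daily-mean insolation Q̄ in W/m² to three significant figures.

Q̄ ≈ 132 W/m²

cos H₀ = −tan(-37.8°) tan(+7.700°) = 0.1049, H₀ = 1.4657 rad.
Bracket: H₀ sin φ sin δ + cos φ cos δ sin H₀ = 1.4657×-0.61291×0.13399 + 0.79016×0.99098×0.99449 = -0.120369 + 0.778718 = 0.658349.
Inverse-square distance factor (a/d)² = 1.0334² = 1.067916.
Q̄ = (S₀/π) × 1.067916 × [bracket] = (589/π) × 1.067916 × 0.658349 = 131.8 W/m².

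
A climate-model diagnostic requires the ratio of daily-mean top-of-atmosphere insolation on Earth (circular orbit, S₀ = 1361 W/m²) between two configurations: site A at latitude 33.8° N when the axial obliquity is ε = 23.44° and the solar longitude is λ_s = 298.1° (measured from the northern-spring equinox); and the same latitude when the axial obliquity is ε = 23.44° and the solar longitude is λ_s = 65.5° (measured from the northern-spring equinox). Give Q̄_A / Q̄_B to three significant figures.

Q̄_A / Q̄_B ≈ 0.444

— Configuration A (φ=+33.8°):
Solar declination: sin δ = sin ε · sin λ_s = sin 23.44° × sin 298.1° = -0.35090, so δ = -20.542°.
cos H₀ = −tan(+33.8°) tan(-20.542°) = 0.2509, H₀ = 1.3172 rad.
Bracket: H₀ sin φ sin δ + cos φ cos δ sin H₀ = 1.3172×0.55630×-0.35090 + 0.83098×0.93641×0.96802 = -0.257125 + 0.753253 = 0.496128.
Q̄ = (S₀/π) × [bracket] = (1361/π) × 0.496128 = 214.93 W/m².
— Configuration B (φ=+33.8°):
Solar declination: sin δ = sin ε · sin λ_s = sin 23.44° × sin 65.5° = 0.36197, so δ = +21.221°.
cos H₀ = −tan(+33.8°) tan(+21.221°) = -0.2599, H₀ = 1.8338 rad.
Bracket: H₀ sin φ sin δ + cos φ cos δ sin H₀ = 1.8338×0.55630×0.36197 + 0.83098×0.93219×0.96562 = 0.369261 + 0.747999 = 1.117260.
Q̄ = (S₀/π) × [bracket] = (1361/π) × 1.117260 = 484.02 W/m².
Ratio Q̄_A / Q̄_B = 214.93 / 484.02 = 0.4441.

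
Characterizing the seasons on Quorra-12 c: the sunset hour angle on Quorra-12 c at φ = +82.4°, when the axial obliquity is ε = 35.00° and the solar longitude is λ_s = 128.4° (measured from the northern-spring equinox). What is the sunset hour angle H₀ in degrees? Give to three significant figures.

Solar declination: sin δ = sin ε · sin λ_s = sin 35.00° × sin 128.4° = 0.44951, so δ = +26.712°.
Sunrise equation: cos H₀ = −tan φ · tan δ = -3.7714 ≤ −1, so the host star never sets (polar day) and H₀ = π.

H₀ = 180°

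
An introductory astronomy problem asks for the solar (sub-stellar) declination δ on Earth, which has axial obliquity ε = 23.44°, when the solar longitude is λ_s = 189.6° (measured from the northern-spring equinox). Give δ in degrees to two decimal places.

δ = -3.80°

sin δ = sin ε · sin λ_s = sin 23.44° × sin 189.6° = -0.066339.
δ = arcsin(-0.066339) = -3.80°.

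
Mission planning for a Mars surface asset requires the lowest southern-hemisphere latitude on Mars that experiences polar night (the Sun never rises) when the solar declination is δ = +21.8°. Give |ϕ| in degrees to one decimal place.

|ϕ| = 68.2°

Polar night requires cos h₀ = −tan ϕ tan δ ≥ 1, i.e. tan ϕ tan δ ≤ −1.
The boundary is |tan ϕ| · |tan δ| = 1, so |ϕ| = 90° − |δ| = 90° − 21.8° = 68.2° in the southern hemisphere.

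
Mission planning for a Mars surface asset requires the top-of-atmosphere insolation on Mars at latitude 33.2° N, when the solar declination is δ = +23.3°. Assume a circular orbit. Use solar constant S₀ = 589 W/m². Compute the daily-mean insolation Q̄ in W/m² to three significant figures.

cos H₀ = −tan(+33.2°) tan(+23.300°) = -0.2818, H₀ = 1.8565 rad.
Bracket: H₀ sin φ sin δ + cos φ cos δ sin H₀ = 1.8565×0.54756×0.39555 + 0.83676×0.91845×0.95947 = 0.402094 + 0.737374 = 1.139468.
Q̄ = (S₀/π) × [bracket] = (589/π) × 1.139468 = 213.6 W/m².

Q̄ ≈ 214 W/m²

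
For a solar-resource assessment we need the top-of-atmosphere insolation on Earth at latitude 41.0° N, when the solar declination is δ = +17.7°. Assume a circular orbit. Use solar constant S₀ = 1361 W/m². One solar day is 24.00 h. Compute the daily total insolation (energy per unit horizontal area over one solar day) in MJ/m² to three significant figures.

39.7 MJ/m²

cos H₀ = −tan(+41.0°) tan(+17.700°) = -0.2774, H₀ = 1.8519 rad.
Bracket: H₀ sin φ sin δ + cos φ cos δ sin H₀ = 1.8519×0.65606×0.30403 + 0.75471×0.95266×0.96075 = 0.369384 + 0.690762 = 1.060146.
Q̄ = (S₀/π) × [bracket] = (1361/π) × 1.060146 = 459.28 W/m².
Daily total = Q̄ × 24.00 h × 3600 s/h = 459.28 × 24.00 × 3600 / 10⁶ = 39.68 MJ/m².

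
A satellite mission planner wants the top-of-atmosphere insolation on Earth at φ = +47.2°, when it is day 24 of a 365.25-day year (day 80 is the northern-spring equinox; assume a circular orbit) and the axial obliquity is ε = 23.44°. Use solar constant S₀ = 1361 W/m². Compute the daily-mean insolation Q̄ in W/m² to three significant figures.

Solar longitude: λ_s = 360° × (24 − 80)/365.25 = -55.195°, i.e. -55.195° + 360° = 304.805°.
sin δ = sin 23.44° × sin 304.805° = -0.32662, so δ = -19.064°.
cos H₀ = −tan(+47.2°) tan(-19.064°) = 0.3732, H₀ = 1.1884 rad.
Bracket: H₀ sin φ sin δ + cos φ cos δ sin H₀ = 1.1884×0.73373×-0.32662 + 0.67944×0.94515×0.92775 = -0.284801 + 0.595776 = 0.310975.
Q̄ = (S₀/π) × [bracket] = (1361/π) × 0.310975 = 134.7 W/m².

Q̄ ≈ 135 W/m²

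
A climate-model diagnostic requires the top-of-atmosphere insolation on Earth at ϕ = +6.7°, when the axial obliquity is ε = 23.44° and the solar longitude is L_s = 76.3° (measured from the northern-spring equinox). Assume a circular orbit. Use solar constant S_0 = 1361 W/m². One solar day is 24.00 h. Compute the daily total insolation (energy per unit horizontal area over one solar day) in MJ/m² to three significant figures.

Solar declination: sin δ = sin ε · sin L_s = sin 23.44° × sin 76.3° = 0.38647, so δ = +22.735°.
cos h₀ = −tan(+6.7°) tan(+22.735°) = -0.0492, h₀ = 1.6200 rad.
Bracket: h₀ sin ϕ sin δ + cos ϕ cos δ sin h₀ = 1.6200×0.11667×0.38647 + 0.99317×0.92230×0.99879 = 0.073045 + 0.914892 = 0.987937.
Q̄ = (S_0/π) × [bracket] = (1361/π) × 0.987937 = 427.99 W/m².
Daily total = Q̄ × 24.00 h × 3600 s/h = 427.99 × 24.00 × 3600 / 10⁶ = 36.98 MJ/m².

37.0 MJ/m²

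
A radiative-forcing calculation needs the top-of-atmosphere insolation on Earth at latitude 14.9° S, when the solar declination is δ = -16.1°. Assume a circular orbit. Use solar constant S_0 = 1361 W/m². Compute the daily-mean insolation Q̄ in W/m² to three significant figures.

Q̄ ≈ 452 W/m²

cos h₀ = −tan(-14.9°) tan(-16.100°) = -0.0768, h₀ = 1.6477 rad.
Bracket: h₀ sin ϕ sin δ + cos ϕ cos δ sin h₀ = 1.6477×-0.25713×-0.27731 + 0.96638×0.96078×0.99705 = 0.117489 + 0.925740 = 1.043229.
Q̄ = (S_0/π) × [bracket] = (1361/π) × 1.043229 = 451.9 W/m².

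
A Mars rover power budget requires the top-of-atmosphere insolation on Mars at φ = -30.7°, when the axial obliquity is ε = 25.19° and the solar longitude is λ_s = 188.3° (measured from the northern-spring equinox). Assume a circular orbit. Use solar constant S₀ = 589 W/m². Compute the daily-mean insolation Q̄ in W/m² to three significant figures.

Q̄ ≈ 170 W/m²

Solar declination: sin δ = sin ε · sin λ_s = sin 25.19° × sin 188.3° = -0.06144, so δ = -3.523°.
cos H₀ = −tan(-30.7°) tan(-3.523°) = -0.0366, H₀ = 1.6074 rad.
Bracket: H₀ sin φ sin δ + cos φ cos δ sin H₀ = 1.6074×-0.51054×-0.06144 + 0.85985×0.99811×0.99933 = 0.050420 + 0.857650 = 0.908070.
Q̄ = (S₀/π) × [bracket] = (589/π) × 0.908070 = 170.2 W/m².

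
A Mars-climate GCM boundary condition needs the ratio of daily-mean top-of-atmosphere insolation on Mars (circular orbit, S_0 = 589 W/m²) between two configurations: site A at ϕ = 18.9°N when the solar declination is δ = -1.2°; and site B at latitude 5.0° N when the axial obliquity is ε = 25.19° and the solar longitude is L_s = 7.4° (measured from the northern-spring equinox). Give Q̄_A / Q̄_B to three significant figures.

Q̄_A / Q̄_B ≈ 0.933

— Configuration A (ϕ=+18.9°):
cos h₀ = −tan(+18.9°) tan(-1.200°) = 0.0072, h₀ = 1.5636 rad.
Bracket: h₀ sin ϕ sin δ + cos ϕ cos δ sin h₀ = 1.5636×0.32392×-0.02094 + 0.94609×0.99978×0.99997 = -0.010606 + 0.945853 = 0.935247.
Q̄ = (S_0/π) × [bracket] = (589/π) × 0.935247 = 175.34 W/m².
— Configuration B (ϕ=+5.0°):
Solar declination: sin δ = sin ε · sin L_s = sin 25.19° × sin 7.4° = 0.05482, so δ = +3.142°.
cos h₀ = −tan(+5.0°) tan(+3.142°) = -0.0048, h₀ = 1.5756 rad.
Bracket: h₀ sin ϕ sin δ + cos ϕ cos δ sin h₀ = 1.5756×0.08716×0.05482 + 0.99619×0.99850×0.99999 = 0.007528 + 0.994686 = 1.002214.
Q̄ = (S_0/π) × [bracket] = (589/π) × 1.002214 = 187.90 W/m².
Ratio Q̄_A / Q̄_B = 175.34 / 187.90 = 0.9332.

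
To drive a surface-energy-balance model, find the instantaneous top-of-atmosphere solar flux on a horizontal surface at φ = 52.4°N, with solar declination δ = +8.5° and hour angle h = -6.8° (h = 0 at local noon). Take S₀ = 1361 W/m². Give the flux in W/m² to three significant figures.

cos θ_z = sin φ sin δ + cos φ cos δ cos h = 0.117108 + 0.599198 = 0.716306.
Flux = S₀ · cos θ_z = 1361 × 0.716306 = 974.9 W/m².

975 W/m²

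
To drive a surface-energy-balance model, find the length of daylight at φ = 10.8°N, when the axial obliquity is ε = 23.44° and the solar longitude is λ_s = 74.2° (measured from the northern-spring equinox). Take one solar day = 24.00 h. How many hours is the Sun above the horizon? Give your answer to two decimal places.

12.60 h

Solar declination: sin δ = sin ε · sin λ_s = sin 23.44° × sin 74.2° = 0.38276, so δ = +22.505°.
cos H₀ = −tan φ · tan δ = −tan(+10.8°) × tan(+22.505°) = -0.0790, so H₀ = 1.6499 rad = 94.53°.
Daylight = 2H₀/(2π) × 24.00 h = (1.6499/π) × 24.00 = 12.60 h.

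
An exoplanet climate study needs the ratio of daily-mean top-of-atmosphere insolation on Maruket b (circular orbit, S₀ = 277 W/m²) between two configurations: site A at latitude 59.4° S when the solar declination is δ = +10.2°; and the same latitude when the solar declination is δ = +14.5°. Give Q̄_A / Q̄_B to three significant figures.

— Configuration A (φ=-59.4°):
cos H₀ = −tan(-59.4°) tan(+10.200°) = 0.3042, H₀ = 1.2617 rad.
Bracket: H₀ sin φ sin δ + cos φ cos δ sin H₀ = 1.2617×-0.86074×0.17708 + 0.50904×0.98420×0.95259 = -0.192308 + 0.477245 = 0.284937.
Q̄ = (S₀/π) × [bracket] = (277/π) × 0.284937 = 25.123 W/m².
— Configuration B (φ=-59.4°):
cos H₀ = −tan(-59.4°) tan(+14.500°) = 0.4373, H₀ = 1.1182 rad.
Bracket: H₀ sin φ sin δ + cos φ cos δ sin H₀ = 1.1182×-0.86074×0.25038 + 0.50904×0.96815×0.89932 = -0.240986 + 0.443209 = 0.202223.
Q̄ = (S₀/π) × [bracket] = (277/π) × 0.202223 = 17.830 W/m².
Ratio Q̄_A / Q̄_B = 25.123 / 17.830 = 1.409.

Q̄_A / Q̄_B ≈ 1.41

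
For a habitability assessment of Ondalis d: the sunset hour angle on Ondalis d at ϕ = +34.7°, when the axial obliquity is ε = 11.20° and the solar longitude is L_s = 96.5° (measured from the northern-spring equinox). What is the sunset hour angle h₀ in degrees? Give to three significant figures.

Solar declination: sin δ = sin ε · sin L_s = sin 11.20° × sin 96.5° = 0.19299, so δ = +11.127°.
cos h₀ = −tan ϕ · tan δ = −tan(+34.7°) × tan(+11.127°) = -0.1362, so h₀ = 1.7074 rad = 97.83°.

h₀ = 97.8°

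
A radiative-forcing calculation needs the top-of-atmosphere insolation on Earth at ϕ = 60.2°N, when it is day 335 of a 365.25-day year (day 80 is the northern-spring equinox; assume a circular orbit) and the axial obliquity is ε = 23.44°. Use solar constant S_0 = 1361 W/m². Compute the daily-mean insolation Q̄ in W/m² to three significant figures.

Solar longitude: L_s = 360° × (335 − 80)/365.25 = 251.335°.
sin δ = sin 23.44° × sin 251.335° = -0.37687, so δ = -22.140°.
cos h₀ = −tan(+60.2°) tan(-22.140°) = 0.7104, h₀ = 0.7807 rad.
Bracket: h₀ sin ϕ sin δ + cos ϕ cos δ sin h₀ = 0.7807×0.86777×-0.37687 + 0.49697×0.92627×0.70377 = -0.255317 + 0.323965 = 0.068648.
Q̄ = (S_0/π) × [bracket] = (1361/π) × 0.068648 = 29.74 W/m².

Q̄ ≈ 29.7 W/m²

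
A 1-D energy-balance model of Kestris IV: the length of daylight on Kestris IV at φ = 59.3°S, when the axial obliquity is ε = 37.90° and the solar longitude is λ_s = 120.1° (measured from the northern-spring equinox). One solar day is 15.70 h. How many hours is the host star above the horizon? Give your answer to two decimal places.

0.00 h

Solar declination: sin δ = sin ε · sin λ_s = sin 37.90° × sin 120.1° = 0.53145, so δ = +32.103°.
cos H₀ = −tan φ · tan δ = 1.0566 ≥ 1, so the host star never rises (polar night) and H₀ = 0.
Daylight = 2H₀/(2π) × 15.70 h = (0.0000/π) × 15.70 = 0.00 h.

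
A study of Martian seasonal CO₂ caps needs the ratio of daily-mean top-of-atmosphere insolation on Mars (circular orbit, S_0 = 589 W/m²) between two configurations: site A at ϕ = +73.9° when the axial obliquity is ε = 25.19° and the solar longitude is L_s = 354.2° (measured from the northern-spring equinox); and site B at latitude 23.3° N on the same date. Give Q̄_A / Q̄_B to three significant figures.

Q̄_A / Q̄_B ≈ 0.242

— Configuration A (ϕ=+73.9°):
Solar declination: sin δ = sin ε · sin L_s = sin 25.19° × sin 354.2° = -0.04301, so δ = -2.465°.
cos h₀ = −tan(+73.9°) tan(-2.465°) = 0.1492, h₀ = 1.4211 rad.
Bracket: h₀ sin ϕ sin δ + cos ϕ cos δ sin h₀ = 1.4211×0.96078×-0.04301 + 0.27731×0.99907×0.98881 = -0.058724 + 0.273952 = 0.215228.
Q̄ = (S_0/π) × [bracket] = (589/π) × 0.215228 = 40.352 W/m².
— Configuration B (ϕ=+23.3°):
cos h₀ = −tan(+23.3°) tan(-2.465°) = 0.0185, h₀ = 1.5523 rad.
Bracket: h₀ sin ϕ sin δ + cos ϕ cos δ sin h₀ = 1.5523×0.39555×-0.04301 + 0.91845×0.99907×0.99983 = -0.026409 + 0.917440 = 0.891031.
Q̄ = (S_0/π) × [bracket] = (589/π) × 0.891031 = 167.05 W/m².
Ratio Q̄_A / Q̄_B = 40.352 / 167.05 = 0.2416.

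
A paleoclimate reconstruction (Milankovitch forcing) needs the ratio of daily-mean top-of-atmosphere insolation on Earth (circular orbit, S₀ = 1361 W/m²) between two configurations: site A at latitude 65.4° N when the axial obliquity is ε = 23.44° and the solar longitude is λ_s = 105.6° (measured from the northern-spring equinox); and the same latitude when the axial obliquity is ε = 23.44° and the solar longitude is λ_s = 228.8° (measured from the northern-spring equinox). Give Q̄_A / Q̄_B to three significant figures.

— Configuration A (φ=+65.4°):
Solar declination: sin δ = sin ε · sin λ_s = sin 23.44° × sin 105.6° = 0.38313, so δ = +22.528°.
cos H₀ = −tan(+65.4°) tan(+22.528°) = -0.9060, H₀ = 2.7045 rad.
Bracket: H₀ sin φ sin δ + cos φ cos δ sin H₀ = 2.7045×0.90924×0.38313 + 0.41628×0.92369×0.42334 = 0.942132 + 0.162780 = 1.104912.
Q̄ = (S₀/π) × [bracket] = (1361/π) × 1.104912 = 478.67 W/m².
— Configuration B (φ=+65.4°):
Solar declination: sin δ = sin ε · sin λ_s = sin 23.44° × sin 228.8° = -0.29930, so δ = -17.416°.
cos H₀ = −tan(+65.4°) tan(-17.416°) = 0.6851, H₀ = 0.8160 rad.
Bracket: H₀ sin φ sin δ + cos φ cos δ sin H₀ = 0.8160×0.90924×-0.29930 + 0.41628×0.95416×0.72841 = -0.222063 + 0.289323 = 0.067260.
Q̄ = (S₀/π) × [bracket] = (1361/π) × 0.067260 = 29.138 W/m².
Ratio Q̄_A / Q̄_B = 478.67 / 29.138 = 16.43.

Q̄_A / Q̄_B ≈ 16.4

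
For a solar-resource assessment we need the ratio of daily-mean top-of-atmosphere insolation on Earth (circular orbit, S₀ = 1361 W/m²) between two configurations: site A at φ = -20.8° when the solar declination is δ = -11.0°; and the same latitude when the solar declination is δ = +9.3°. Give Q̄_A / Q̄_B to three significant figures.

Q̄_A / Q̄_B ≈ 1.23

— Configuration A (φ=-20.8°):
cos H₀ = −tan(-20.8°) tan(-11.000°) = -0.0738, H₀ = 1.6447 rad.
Bracket: H₀ sin φ sin δ + cos φ cos δ sin H₀ = 1.6447×-0.35511×-0.19081 + 0.93483×0.98163×0.99727 = 0.111442 + 0.915152 = 1.026594.
Q̄ = (S₀/π) × [bracket] = (1361/π) × 1.026594 = 444.74 W/m².
— Configuration B (φ=-20.8°):
cos H₀ = −tan(-20.8°) tan(+9.300°) = 0.0622, H₀ = 1.5086 rad.
Bracket: H₀ sin φ sin δ + cos φ cos δ sin H₀ = 1.5086×-0.35511×0.16160 + 0.93483×0.98686×0.99806 = -0.086572 + 0.920757 = 0.834185.
Q̄ = (S₀/π) × [bracket] = (1361/π) × 0.834185 = 361.39 W/m².
Ratio Q̄_A / Q̄_B = 444.74 / 361.39 = 1.231.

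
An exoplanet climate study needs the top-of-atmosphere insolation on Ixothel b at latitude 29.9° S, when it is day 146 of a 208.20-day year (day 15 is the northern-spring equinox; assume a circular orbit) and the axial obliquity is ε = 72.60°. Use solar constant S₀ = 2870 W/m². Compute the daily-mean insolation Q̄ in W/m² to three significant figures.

Q̄ ≈ 1.16e+03 W/m²

Solar longitude: λ_s = 360° × (146 − 15)/208.20 = 226.513°.
sin δ = sin 72.60° × sin 226.513° = -0.69233, so δ = -43.815°.
cos H₀ = −tan(-29.9°) tan(-43.815°) = -0.5517, H₀ = 2.1552 rad.
Bracket: H₀ sin φ sin δ + cos φ cos δ sin H₀ = 2.1552×-0.49849×-0.69233 + 0.86690×0.72158×0.83403 = 0.743802 + 0.521717 = 1.265519.
Q̄ = (S₀/π) × [bracket] = (2870/π) × 1.265519 = 1156 W/m².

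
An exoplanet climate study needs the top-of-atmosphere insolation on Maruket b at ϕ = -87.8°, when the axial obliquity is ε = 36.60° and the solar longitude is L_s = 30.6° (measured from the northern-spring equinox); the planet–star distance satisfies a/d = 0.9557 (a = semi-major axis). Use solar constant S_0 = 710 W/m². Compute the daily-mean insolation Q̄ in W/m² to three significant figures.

Q̄ ≈ 0.00 W/m²

Solar declination: sin δ = sin ε · sin L_s = sin 36.60° × sin 30.6° = 0.30350, so δ = +17.668°.
cos h₀ = −tan(-87.8°) tan(+17.668°) = 8.2915 ≥ 1 ⇒ polar night, h₀ = 0 and Q̄ = 0.
Inverse-square distance factor (a/d)² = 0.9557² = 0.913362.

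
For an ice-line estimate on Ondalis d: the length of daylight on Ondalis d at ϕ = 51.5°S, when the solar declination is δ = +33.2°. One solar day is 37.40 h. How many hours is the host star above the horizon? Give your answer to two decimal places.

7.20 h

cos h₀ = −tan ϕ · tan δ = −tan(-51.5°) × tan(+33.200°) = 0.8227, so h₀ = 0.6047 rad = 34.65°.
Daylight = 2h₀/(2π) × 37.40 h = (0.6047/π) × 37.40 = 7.20 h.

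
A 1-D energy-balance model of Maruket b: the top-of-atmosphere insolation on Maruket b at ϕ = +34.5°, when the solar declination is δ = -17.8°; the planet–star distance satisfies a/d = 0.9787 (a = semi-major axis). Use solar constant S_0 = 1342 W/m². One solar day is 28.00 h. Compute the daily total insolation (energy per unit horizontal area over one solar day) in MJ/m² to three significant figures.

21.9 MJ/m²

cos h₀ = −tan(+34.5°) tan(-17.800°) = 0.2207, h₀ = 1.3483 rad.
Bracket: h₀ sin ϕ sin δ + cos ϕ cos δ sin h₀ = 1.3483×0.56641×-0.30570 + 0.82413×0.95213×0.97535 = -0.233460 + 0.765337 = 0.531877.
Inverse-square distance factor (a/d)² = 0.9787² = 0.957854.
Q̄ = (S_0/π) × 0.957854 × [bracket] = (1342/π) × 0.957854 × 0.531877 = 217.63 W/m².
Daily total = Q̄ × 28.00 h × 3600 s/h = 217.63 × 28.00 × 3600 / 10⁶ = 21.94 MJ/m².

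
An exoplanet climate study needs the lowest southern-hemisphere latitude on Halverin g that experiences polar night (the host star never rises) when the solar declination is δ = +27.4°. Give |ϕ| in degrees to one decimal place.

|ϕ| = 62.6°

Polar night requires cos h₀ = −tan ϕ tan δ ≥ 1, i.e. tan ϕ tan δ ≤ −1.
The boundary is |tan ϕ| · |tan δ| = 1, so |ϕ| = 90° − |δ| = 90° − 27.4° = 62.6° in the southern hemisphere.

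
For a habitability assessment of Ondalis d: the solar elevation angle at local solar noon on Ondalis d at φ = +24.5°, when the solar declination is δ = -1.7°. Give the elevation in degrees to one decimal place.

63.8°

At local noon the hour angle is zero, so the zenith angle equals |φ − δ| = |+24.5° − (-1.700°)| = 26.200°.
Elevation = 90° − 26.200° = 63.8°.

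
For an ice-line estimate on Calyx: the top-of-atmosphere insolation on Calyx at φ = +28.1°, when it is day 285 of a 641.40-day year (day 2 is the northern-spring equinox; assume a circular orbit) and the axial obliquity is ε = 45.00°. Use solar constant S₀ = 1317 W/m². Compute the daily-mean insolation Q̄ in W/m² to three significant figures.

Solar longitude: λ_s = 360° × (285 − 2)/641.40 = 158.840°.
sin δ = sin 45.00° × sin 158.840° = 0.25525, so δ = +14.788°.
cos H₀ = −tan(+28.1°) tan(+14.788°) = -0.1410, H₀ = 1.7122 rad.
Bracket: H₀ sin φ sin δ + cos φ cos δ sin H₀ = 1.7122×0.47101×0.25525 + 0.88213×0.96688×0.99002 = 0.205850 + 0.844402 = 1.050252.
Q̄ = (S₀/π) × [bracket] = (1317/π) × 1.050252 = 440.3 W/m².

Q̄ ≈ 440 W/m²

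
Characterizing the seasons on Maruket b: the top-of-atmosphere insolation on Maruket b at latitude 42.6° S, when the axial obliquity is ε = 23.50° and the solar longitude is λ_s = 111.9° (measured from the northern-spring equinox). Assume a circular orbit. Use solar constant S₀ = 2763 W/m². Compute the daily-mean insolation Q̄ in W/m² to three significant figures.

Q̄ ≈ 296 W/m²

Solar declination: sin δ = sin ε · sin λ_s = sin 23.50° × sin 111.9° = 0.36997, so δ = +21.714°.
cos H₀ = −tan(-42.6°) tan(+21.714°) = 0.3662, H₀ = 1.1959 rad.
Bracket: H₀ sin φ sin δ + cos φ cos δ sin H₀ = 1.1959×-0.67688×0.36997 + 0.73610×0.92904×0.93054 = -0.299484 + 0.636365 = 0.336881.
Q̄ = (S₀/π) × [bracket] = (2763/π) × 0.336881 = 296.3 W/m².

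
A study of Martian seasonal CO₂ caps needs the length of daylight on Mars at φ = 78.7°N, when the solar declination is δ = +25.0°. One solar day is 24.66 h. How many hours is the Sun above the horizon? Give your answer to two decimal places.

24.66 h

Sunrise equation: cos H₀ = −tan φ · tan δ = -2.3336 ≤ −1, so the Sun never sets (polar day) and H₀ = π.
Daylight = 2H₀/(2π) × 24.66 h = (3.1416/π) × 24.66 = 24.66 h.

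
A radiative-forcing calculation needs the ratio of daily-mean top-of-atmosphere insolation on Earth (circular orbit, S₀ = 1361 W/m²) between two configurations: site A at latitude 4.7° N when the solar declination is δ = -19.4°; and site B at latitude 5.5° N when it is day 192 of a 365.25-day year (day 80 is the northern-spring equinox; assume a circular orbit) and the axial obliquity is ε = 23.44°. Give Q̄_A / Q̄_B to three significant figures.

Q̄_A / Q̄_B ≈ 0.916

— Configuration A (φ=+4.7°):
cos H₀ = −tan(+4.7°) tan(-19.400°) = 0.0290, H₀ = 1.5418 rad.
Bracket: H₀ sin φ sin δ + cos φ cos δ sin H₀ = 1.5418×0.08194×-0.33216 + 0.99664×0.94322×0.99958 = -0.041963 + 0.939656 = 0.897693.
Q̄ = (S₀/π) × [bracket] = (1361/π) × 0.897693 = 388.90 W/m².
— Configuration B (φ=+5.5°):
Solar longitude: λ_s = 360° × (192 − 80)/365.25 = 110.390°.
sin δ = sin 23.44° × sin 110.390° = 0.37286, so δ = +21.892°.
cos H₀ = −tan(+5.5°) tan(+21.892°) = -0.0387, H₀ = 1.6095 rad.
Bracket: H₀ sin φ sin δ + cos φ cos δ sin H₀ = 1.6095×0.09585×0.37286 + 0.99540×0.92789×0.99925 = 0.057521 + 0.922929 = 0.980450.
Q̄ = (S₀/π) × [bracket] = (1361/π) × 0.980450 = 424.75 W/m².
Ratio Q̄_A / Q̄_B = 388.90 / 424.75 = 0.9156.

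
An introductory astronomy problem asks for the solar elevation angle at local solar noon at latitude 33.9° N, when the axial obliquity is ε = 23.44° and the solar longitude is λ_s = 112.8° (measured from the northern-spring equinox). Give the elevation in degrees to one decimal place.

77.6°

Solar declination: sin δ = sin ε · sin λ_s = sin 23.44° × sin 112.8° = 0.36671, so δ = +21.513°.
At local noon the hour angle is zero, so the zenith angle equals |φ − δ| = |+33.9° − (+21.513°)| = 12.387°.
Elevation = 90° − 12.387° = 77.6°.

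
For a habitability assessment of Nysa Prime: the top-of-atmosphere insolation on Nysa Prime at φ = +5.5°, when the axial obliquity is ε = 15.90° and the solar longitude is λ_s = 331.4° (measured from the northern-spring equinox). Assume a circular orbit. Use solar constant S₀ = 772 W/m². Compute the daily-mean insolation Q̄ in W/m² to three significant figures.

Solar declination: sin δ = sin ε · sin λ_s = sin 15.90° × sin 331.4° = -0.13114, so δ = -7.536°.
cos H₀ = −tan(+5.5°) tan(-7.536°) = 0.0127, H₀ = 1.5581 rad.
Bracket: H₀ sin φ sin δ + cos φ cos δ sin H₀ = 1.5581×0.09585×-0.13114 + 0.99540×0.99136×0.99992 = -0.019585 + 0.986721 = 0.967136.
Q̄ = (S₀/π) × [bracket] = (772/π) × 0.967136 = 237.7 W/m².

Q̄ ≈ 238 W/m²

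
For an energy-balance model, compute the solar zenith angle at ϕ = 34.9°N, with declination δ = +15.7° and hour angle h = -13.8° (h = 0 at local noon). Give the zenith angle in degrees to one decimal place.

cos θ_z = sin ϕ sin δ + cos ϕ cos δ cos h = 0.154823 + 0.766762 = 0.921585.
θ_z = arccos(0.921585) = 22.8°.

θ_z = 22.8°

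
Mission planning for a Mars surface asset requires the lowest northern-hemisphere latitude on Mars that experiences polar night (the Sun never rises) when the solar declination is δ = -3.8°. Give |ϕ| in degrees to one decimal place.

|ϕ| = 86.2°

Polar night requires cos h₀ = −tan ϕ tan δ ≥ 1, i.e. tan ϕ tan δ ≤ −1.
The boundary is |tan ϕ| · |tan δ| = 1, so |ϕ| = 90° − |δ| = 90° − 3.8° = 86.2° in the northern hemisphere.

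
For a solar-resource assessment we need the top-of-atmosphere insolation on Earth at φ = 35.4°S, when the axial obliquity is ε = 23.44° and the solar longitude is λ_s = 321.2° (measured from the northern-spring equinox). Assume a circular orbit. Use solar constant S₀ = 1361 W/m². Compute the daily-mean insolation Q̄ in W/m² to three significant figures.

Q̄ ≈ 446 W/m²

Solar declination: sin δ = sin ε · sin λ_s = sin 23.44° × sin 321.2° = -0.24926, so δ = -14.433°.
cos H₀ = −tan(-35.4°) tan(-14.433°) = -0.1829, H₀ = 1.7547 rad.
Bracket: H₀ sin φ sin δ + cos φ cos δ sin H₀ = 1.7547×-0.57928×-0.24926 + 0.81513×0.96844×0.98313 = 0.253363 + 0.776087 = 1.029450.
Q̄ = (S₀/π) × [bracket] = (1361/π) × 1.029450 = 446.0 W/m².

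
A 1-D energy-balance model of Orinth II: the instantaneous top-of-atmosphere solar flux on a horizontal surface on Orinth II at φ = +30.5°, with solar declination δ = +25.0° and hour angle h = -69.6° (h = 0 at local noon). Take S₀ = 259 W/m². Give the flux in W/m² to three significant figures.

126 W/m²

cos θ_z = sin φ sin δ + cos φ cos δ cos h = 0.214495 + 0.272200 = 0.486695.
Flux = S₀ · cos θ_z = 259 × 0.486695 = 126.1 W/m².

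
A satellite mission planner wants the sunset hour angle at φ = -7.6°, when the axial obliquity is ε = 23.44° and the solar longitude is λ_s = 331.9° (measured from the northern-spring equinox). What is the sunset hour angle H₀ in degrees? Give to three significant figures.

Solar declination: sin δ = sin ε · sin λ_s = sin 23.44° × sin 331.9° = -0.18736, so δ = -10.799°.
cos H₀ = −tan φ · tan δ = −tan(-7.6°) × tan(-10.799°) = -0.0255, so H₀ = 1.5962 rad = 91.46°.

H₀ = 91.5°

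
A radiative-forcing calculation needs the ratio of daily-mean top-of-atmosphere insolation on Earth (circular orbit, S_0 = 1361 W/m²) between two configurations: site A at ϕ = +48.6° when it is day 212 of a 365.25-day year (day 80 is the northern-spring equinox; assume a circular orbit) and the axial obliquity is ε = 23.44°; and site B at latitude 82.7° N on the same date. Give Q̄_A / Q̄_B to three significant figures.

— Configuration A (ϕ=+48.6°):
Solar longitude: L_s = 360° × (212 − 80)/365.25 = 130.103°.
sin δ = sin 23.44° × sin 130.103° = 0.30427, so δ = +17.714°.
cos h₀ = −tan(+48.6°) tan(+17.714°) = -0.3623, h₀ = 1.9415 rad.
Bracket: h₀ sin ϕ sin δ + cos ϕ cos δ sin h₀ = 1.9415×0.75011×0.30427 + 0.66131×0.95259×0.93206 = 0.443120 + 0.587158 = 1.030278.
Q̄ = (S_0/π) × [bracket] = (1361/π) × 1.030278 = 446.34 W/m².
— Configuration B (ϕ=+82.7°):
cos h₀ = −tan(+82.7°) tan(+17.714°) = -2.4934 ≤ −1 ⇒ polar day, h₀ = π.
Bracket: h₀ sin ϕ sin δ + cos ϕ cos δ sin h₀ = 3.1416×0.99189×0.30427 + 0.12706×0.95259×0.00000 = 0.948142 + 0.000000 = 0.948142.
Q̄ = (S_0/π) × [bracket] = (1361/π) × 0.948142 = 410.75 W/m².
Ratio Q̄_A / Q̄_B = 446.34 / 410.75 = 1.087.

Q̄_A / Q̄_B ≈ 1.09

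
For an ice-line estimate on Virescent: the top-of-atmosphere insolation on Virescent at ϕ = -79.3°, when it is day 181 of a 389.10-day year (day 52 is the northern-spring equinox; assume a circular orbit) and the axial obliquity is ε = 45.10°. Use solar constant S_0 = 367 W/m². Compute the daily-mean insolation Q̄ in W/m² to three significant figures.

Q̄ ≈ 0.00 W/m²

Solar longitude: L_s = 360° × (181 − 52)/389.10 = 119.352°.
sin δ = sin 45.10° × sin 119.352° = 0.61740, so δ = +38.127°.
cos h₀ = −tan(-79.3°) tan(+38.127°) = 4.1537 ≥ 1 ⇒ polar night, h₀ = 0 and Q̄ = 0.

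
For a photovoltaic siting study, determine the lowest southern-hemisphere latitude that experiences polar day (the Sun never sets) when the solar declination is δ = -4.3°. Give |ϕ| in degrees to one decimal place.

Polar day requires cos h₀ = −tan ϕ tan δ ≤ −1, i.e. tan ϕ tan δ ≥ 1.
The boundary is |tan ϕ| · |tan δ| = 1, so |ϕ| = 90° − |δ| = 90° − 4.3° = 85.7° in the southern hemisphere.

|ϕ| = 85.7°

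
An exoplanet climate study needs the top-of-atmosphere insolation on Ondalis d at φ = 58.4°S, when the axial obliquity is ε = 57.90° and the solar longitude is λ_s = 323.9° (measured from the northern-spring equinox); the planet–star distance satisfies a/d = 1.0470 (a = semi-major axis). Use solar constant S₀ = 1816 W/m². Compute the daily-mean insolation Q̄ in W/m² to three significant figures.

Q̄ ≈ 851 W/m²

Solar declination: sin δ = sin ε · sin λ_s = sin 57.90° × sin 323.9° = -0.49912, so δ = -29.942°.
cos H₀ = −tan(-58.4°) tan(-29.942°) = -0.9363, H₀ = 2.7827 rad.
Bracket: H₀ sin φ sin δ + cos φ cos δ sin H₀ = 2.7827×-0.85173×-0.49912 + 0.52399×0.86653×0.35128 = 1.182969 + 0.159500 = 1.342469.
Inverse-square distance factor (a/d)² = 1.0470² = 1.096209.
Q̄ = (S₀/π) × 1.096209 × [bracket] = (1816/π) × 1.096209 × 1.342469 = 850.7 W/m².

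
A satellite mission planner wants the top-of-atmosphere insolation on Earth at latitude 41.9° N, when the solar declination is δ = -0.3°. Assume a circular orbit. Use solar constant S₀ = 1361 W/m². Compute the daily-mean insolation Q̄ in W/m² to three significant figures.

Q̄ ≈ 320 W/m²

cos H₀ = −tan(+41.9°) tan(-0.300°) = 0.0047, H₀ = 1.5661 rad.
Bracket: H₀ sin φ sin δ + cos φ cos δ sin H₀ = 1.5661×0.66783×-0.00524 + 0.74431×0.99999×0.99999 = -0.005480 + 0.744295 = 0.738815.
Q̄ = (S₀/π) × [bracket] = (1361/π) × 0.738815 = 320.1 W/m².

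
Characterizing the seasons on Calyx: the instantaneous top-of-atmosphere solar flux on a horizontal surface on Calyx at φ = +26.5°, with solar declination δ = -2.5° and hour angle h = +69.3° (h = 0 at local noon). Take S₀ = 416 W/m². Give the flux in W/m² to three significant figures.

cos θ_z = sin φ sin δ + cos φ cos δ cos h = -0.019463 + 0.316036 = 0.296573.
Flux = S₀ · cos θ_z = 416 × 0.296573 = 123.4 W/m².

123 W/m²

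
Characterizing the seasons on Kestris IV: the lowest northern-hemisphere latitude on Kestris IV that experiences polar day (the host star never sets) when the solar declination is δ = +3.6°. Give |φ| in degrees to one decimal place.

Polar day requires cos H₀ = −tan φ tan δ ≤ −1, i.e. tan φ tan δ ≥ 1.
The boundary is |tan φ| · |tan δ| = 1, so |φ| = 90° − |δ| = 90° − 3.6° = 86.4° in the northern hemisphere.

|φ| = 86.4°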